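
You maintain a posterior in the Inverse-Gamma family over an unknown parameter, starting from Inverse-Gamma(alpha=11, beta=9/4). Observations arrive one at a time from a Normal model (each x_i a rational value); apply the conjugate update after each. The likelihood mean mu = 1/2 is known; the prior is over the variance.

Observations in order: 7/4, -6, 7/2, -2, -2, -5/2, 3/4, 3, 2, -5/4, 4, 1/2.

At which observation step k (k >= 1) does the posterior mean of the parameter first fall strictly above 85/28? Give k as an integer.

k = 8

obs 1: x=7/4 → posterior Inverse-Gamma(23/2, 97/32)
obs 2: x=-6 → posterior Inverse-Gamma(12, 773/32)
obs 3: x=7/2 → posterior Inverse-Gamma(25/2, 917/32)
obs 4: x=-2 → posterior Inverse-Gamma(13, 1017/32)
obs 5: x=-2 → posterior Inverse-Gamma(27/2, 1117/32)
obs 6: x=-5/2 → posterior Inverse-Gamma(14, 1261/32)
obs 7: x=3/4 → posterior Inverse-Gamma(29/2, 631/16)
obs 8: x=3 → posterior Inverse-Gamma(15, 681/16)
obs 9: x=2 → posterior Inverse-Gamma(31/2, 699/16)
obs 10: x=-5/4 → posterior Inverse-Gamma(16, 1447/32)
obs 11: x=4 → posterior Inverse-Gamma(33/2, 1643/32)
obs 12: x=1/2 → posterior Inverse-Gamma(17, 1643/32)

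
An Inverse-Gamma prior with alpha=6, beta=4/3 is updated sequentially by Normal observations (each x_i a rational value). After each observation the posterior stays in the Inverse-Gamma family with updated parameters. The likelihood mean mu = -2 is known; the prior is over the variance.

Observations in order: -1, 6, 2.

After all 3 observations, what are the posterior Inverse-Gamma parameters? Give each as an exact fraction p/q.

alpha=15/2, beta=251/6

obs 1: x=-1 → posterior Inverse-Gamma(13/2, 11/6)
obs 2: x=6 → posterior Inverse-Gamma(7, 203/6)
obs 3: x=2 → posterior Inverse-Gamma(15/2, 251/6)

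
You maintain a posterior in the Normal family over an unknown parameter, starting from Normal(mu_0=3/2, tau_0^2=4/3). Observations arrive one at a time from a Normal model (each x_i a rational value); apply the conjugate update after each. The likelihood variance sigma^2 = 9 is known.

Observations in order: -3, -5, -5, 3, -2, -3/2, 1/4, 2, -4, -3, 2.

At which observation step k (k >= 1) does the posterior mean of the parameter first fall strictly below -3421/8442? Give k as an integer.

k = 10

obs 1: x=-3 → posterior Normal(57/62, 36/31)
obs 2: x=-5 → posterior Normal(17/70, 36/35)
obs 3: x=-5 → posterior Normal(-23/78, 12/13)
obs 4: x=3 → posterior Normal(1/86, 36/43)
obs 5: x=-2 → posterior Normal(-15/94, 36/47)
obs 6: x=-3/2 → posterior Normal(-9/34, 12/17)
obs 7: x=1/4 → posterior Normal(-5/22, 36/55)
obs 8: x=2 → posterior Normal(-9/118, 36/59)
obs 9: x=-4 → posterior Normal(-41/126, 4/7)
obs 10: x=-3 → posterior Normal(-65/134, 36/67)
obs 11: x=2 → posterior Normal(-49/142, 36/71)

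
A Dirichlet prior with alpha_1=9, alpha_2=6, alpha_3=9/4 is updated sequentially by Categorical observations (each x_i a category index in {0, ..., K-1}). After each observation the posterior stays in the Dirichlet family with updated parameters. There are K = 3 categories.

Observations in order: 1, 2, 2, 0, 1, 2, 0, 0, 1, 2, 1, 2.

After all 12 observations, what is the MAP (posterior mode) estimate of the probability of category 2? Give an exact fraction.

obs 1: x=1 → posterior Dirichlet(9, 7, 9/4)
obs 2: x=2 → posterior Dirichlet(9, 7, 13/4)
obs 3: x=2 → posterior Dirichlet(9, 7, 17/4)
obs 4: x=0 → posterior Dirichlet(10, 7, 17/4)
obs 5: x=1 → posterior Dirichlet(10, 8, 17/4)
obs 6: x=2 → posterior Dirichlet(10, 8, 21/4)
obs 7: x=0 → posterior Dirichlet(11, 8, 21/4)
obs 8: x=0 → posterior Dirichlet(12, 8, 21/4)
obs 9: x=1 → posterior Dirichlet(12, 9, 21/4)
obs 10: x=2 → posterior Dirichlet(12, 9, 25/4)
obs 11: x=1 → posterior Dirichlet(12, 10, 25/4)
obs 12: x=2 → posterior Dirichlet(12, 10, 29/4)

5/21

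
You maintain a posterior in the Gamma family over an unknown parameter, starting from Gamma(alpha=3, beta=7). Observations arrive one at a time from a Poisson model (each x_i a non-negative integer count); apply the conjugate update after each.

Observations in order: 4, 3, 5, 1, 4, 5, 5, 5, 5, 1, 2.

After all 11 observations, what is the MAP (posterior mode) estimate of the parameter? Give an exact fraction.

obs 1: x=4 → posterior Gamma(7, 8)
obs 2: x=3 → posterior Gamma(10, 9)
obs 3: x=5 → posterior Gamma(15, 10)
obs 4: x=1 → posterior Gamma(16, 11)
obs 5: x=4 → posterior Gamma(20, 12)
obs 6: x=5 → posterior Gamma(25, 13)
obs 7: x=5 → posterior Gamma(30, 14)
obs 8: x=5 → posterior Gamma(35, 15)
obs 9: x=5 → posterior Gamma(40, 16)
obs 10: x=1 → posterior Gamma(41, 17)
obs 11: x=2 → posterior Gamma(43, 18)

7/3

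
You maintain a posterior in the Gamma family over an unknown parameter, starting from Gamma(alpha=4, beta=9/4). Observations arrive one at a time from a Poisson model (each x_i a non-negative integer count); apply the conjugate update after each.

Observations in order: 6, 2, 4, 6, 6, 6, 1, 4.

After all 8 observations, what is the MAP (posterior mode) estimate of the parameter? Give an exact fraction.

obs 1: x=6 → posterior Gamma(10, 13/4)
obs 2: x=2 → posterior Gamma(12, 17/4)
obs 3: x=4 → posterior Gamma(16, 21/4)
obs 4: x=6 → posterior Gamma(22, 25/4)
obs 5: x=6 → posterior Gamma(28, 29/4)
obs 6: x=6 → posterior Gamma(34, 33/4)
obs 7: x=1 → posterior Gamma(35, 37/4)
obs 8: x=4 → posterior Gamma(39, 41/4)

152/41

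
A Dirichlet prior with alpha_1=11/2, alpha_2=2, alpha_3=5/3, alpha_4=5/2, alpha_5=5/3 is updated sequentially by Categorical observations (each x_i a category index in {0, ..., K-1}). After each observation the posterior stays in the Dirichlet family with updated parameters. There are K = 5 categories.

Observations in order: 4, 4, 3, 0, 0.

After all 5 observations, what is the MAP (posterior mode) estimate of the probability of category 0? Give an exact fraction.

obs 1: x=4 → posterior Dirichlet(11/2, 2, 5/3, 5/2, 8/3)
obs 2: x=4 → posterior Dirichlet(11/2, 2, 5/3, 5/2, 11/3)
obs 3: x=3 → posterior Dirichlet(11/2, 2, 5/3, 7/2, 11/3)
obs 4: x=0 → posterior Dirichlet(13/2, 2, 5/3, 7/2, 11/3)
obs 5: x=0 → posterior Dirichlet(15/2, 2, 5/3, 7/2, 11/3)

39/80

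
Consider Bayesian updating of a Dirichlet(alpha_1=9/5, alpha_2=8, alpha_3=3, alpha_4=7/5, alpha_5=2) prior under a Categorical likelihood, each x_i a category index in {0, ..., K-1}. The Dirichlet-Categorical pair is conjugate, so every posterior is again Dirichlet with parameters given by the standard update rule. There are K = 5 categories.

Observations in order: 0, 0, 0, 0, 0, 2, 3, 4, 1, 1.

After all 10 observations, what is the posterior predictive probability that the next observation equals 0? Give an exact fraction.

obs 1: x=0 → posterior Dirichlet(14/5, 8, 3, 7/5, 2)
obs 2: x=0 → posterior Dirichlet(19/5, 8, 3, 7/5, 2)
obs 3: x=0 → posterior Dirichlet(24/5, 8, 3, 7/5, 2)
obs 4: x=0 → posterior Dirichlet(29/5, 8, 3, 7/5, 2)
obs 5: x=0 → posterior Dirichlet(34/5, 8, 3, 7/5, 2)
obs 6: x=2 → posterior Dirichlet(34/5, 8, 4, 7/5, 2)
obs 7: x=3 → posterior Dirichlet(34/5, 8, 4, 12/5, 2)
obs 8: x=4 → posterior Dirichlet(34/5, 8, 4, 12/5, 3)
obs 9: x=1 → posterior Dirichlet(34/5, 9, 4, 12/5, 3)
obs 10: x=1 → posterior Dirichlet(34/5, 10, 4, 12/5, 3)

34/131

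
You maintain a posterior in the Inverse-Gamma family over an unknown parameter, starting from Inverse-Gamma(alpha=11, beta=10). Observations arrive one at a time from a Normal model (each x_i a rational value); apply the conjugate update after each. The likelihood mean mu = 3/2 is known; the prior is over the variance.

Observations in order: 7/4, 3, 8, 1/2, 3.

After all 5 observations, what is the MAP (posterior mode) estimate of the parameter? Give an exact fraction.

1085/464

obs 1: x=7/4 → posterior Inverse-Gamma(23/2, 321/32)
obs 2: x=3 → posterior Inverse-Gamma(12, 357/32)
obs 3: x=8 → posterior Inverse-Gamma(25/2, 1033/32)
obs 4: x=1/2 → posterior Inverse-Gamma(13, 1049/32)
obs 5: x=3 → posterior Inverse-Gamma(27/2, 1085/32)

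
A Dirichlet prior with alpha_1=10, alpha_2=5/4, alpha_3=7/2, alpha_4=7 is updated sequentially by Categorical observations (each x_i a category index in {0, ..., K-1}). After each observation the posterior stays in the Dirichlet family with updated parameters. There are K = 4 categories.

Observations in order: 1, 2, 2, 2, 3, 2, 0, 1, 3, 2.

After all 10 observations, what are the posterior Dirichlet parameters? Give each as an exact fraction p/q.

alpha_1=11, alpha_2=13/4, alpha_3=17/2, alpha_4=9

obs 1: x=1 → posterior Dirichlet(10, 9/4, 7/2, 7)
obs 2: x=2 → posterior Dirichlet(10, 9/4, 9/2, 7)
obs 3: x=2 → posterior Dirichlet(10, 9/4, 11/2, 7)
obs 4: x=2 → posterior Dirichlet(10, 9/4, 13/2, 7)
obs 5: x=3 → posterior Dirichlet(10, 9/4, 13/2, 8)
obs 6: x=2 → posterior Dirichlet(10, 9/4, 15/2, 8)
obs 7: x=0 → posterior Dirichlet(11, 9/4, 15/2, 8)
obs 8: x=1 → posterior Dirichlet(11, 13/4, 15/2, 8)
obs 9: x=3 → posterior Dirichlet(11, 13/4, 15/2, 9)
obs 10: x=2 → posterior Dirichlet(11, 13/4, 17/2, 9)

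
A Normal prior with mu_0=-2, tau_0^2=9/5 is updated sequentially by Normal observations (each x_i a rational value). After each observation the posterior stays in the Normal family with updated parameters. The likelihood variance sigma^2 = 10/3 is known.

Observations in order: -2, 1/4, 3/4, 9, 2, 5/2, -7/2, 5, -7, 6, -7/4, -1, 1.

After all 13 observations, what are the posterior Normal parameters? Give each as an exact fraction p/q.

mu_0=815/1604, tau_0^2=90/401

obs 1: x=-2 → posterior Normal(-2, 90/77)
obs 2: x=1/4 → posterior Normal(-589/416, 45/52)
obs 3: x=3/4 → posterior Normal(-127/131, 90/131)
obs 4: x=9 → posterior Normal(58/79, 45/79)
obs 5: x=2 → posterior Normal(34/37, 18/37)
obs 6: x=5/2 → posterior Normal(475/424, 45/106)
obs 7: x=-7/2 → posterior Normal(143/239, 90/239)
obs 8: x=5 → posterior Normal(139/133, 45/133)
obs 9: x=-7 → posterior Normal(89/293, 90/293)
obs 10: x=6 → posterior Normal(251/320, 9/32)
obs 11: x=-7/4 → posterior Normal(815/1388, 90/347)
obs 12: x=-1 → posterior Normal(707/1496, 45/187)
obs 13: x=1 → posterior Normal(815/1604, 90/401)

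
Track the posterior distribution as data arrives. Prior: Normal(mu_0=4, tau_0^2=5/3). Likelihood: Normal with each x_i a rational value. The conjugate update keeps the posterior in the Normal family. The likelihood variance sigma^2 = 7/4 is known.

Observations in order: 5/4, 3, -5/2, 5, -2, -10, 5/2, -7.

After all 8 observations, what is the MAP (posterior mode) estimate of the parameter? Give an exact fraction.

-111/181

obs 1: x=5/4 → posterior Normal(109/41, 35/41)
obs 2: x=3 → posterior Normal(169/61, 35/61)
obs 3: x=-5/2 → posterior Normal(119/81, 35/81)
obs 4: x=5 → posterior Normal(219/101, 35/101)
obs 5: x=-2 → posterior Normal(179/121, 35/121)
obs 6: x=-10 → posterior Normal(-7/47, 35/141)
obs 7: x=5/2 → posterior Normal(29/161, 5/23)
obs 8: x=-7 → posterior Normal(-111/181, 35/181)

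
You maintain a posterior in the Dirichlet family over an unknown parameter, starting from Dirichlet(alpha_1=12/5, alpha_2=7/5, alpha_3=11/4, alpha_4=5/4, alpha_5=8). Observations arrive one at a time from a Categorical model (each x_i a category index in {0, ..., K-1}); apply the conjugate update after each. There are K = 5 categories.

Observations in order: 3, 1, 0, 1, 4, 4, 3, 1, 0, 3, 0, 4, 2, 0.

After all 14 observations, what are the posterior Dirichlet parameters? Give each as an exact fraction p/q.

obs 1: x=3 → posterior Dirichlet(12/5, 7/5, 11/4, 9/4, 8)
obs 2: x=1 → posterior Dirichlet(12/5, 12/5, 11/4, 9/4, 8)
obs 3: x=0 → posterior Dirichlet(17/5, 12/5, 11/4, 9/4, 8)
obs 4: x=1 → posterior Dirichlet(17/5, 17/5, 11/4, 9/4, 8)
obs 5: x=4 → posterior Dirichlet(17/5, 17/5, 11/4, 9/4, 9)
obs 6: x=4 → posterior Dirichlet(17/5, 17/5, 11/4, 9/4, 10)
obs 7: x=3 → posterior Dirichlet(17/5, 17/5, 11/4, 13/4, 10)
obs 8: x=1 → posterior Dirichlet(17/5, 22/5, 11/4, 13/4, 10)
obs 9: x=0 → posterior Dirichlet(22/5, 22/5, 11/4, 13/4, 10)
obs 10: x=3 → posterior Dirichlet(22/5, 22/5, 11/4, 17/4, 10)
obs 11: x=0 → posterior Dirichlet(27/5, 22/5, 11/4, 17/4, 10)
obs 12: x=4 → posterior Dirichlet(27/5, 22/5, 11/4, 17/4, 11)
obs 13: x=2 → posterior Dirichlet(27/5, 22/5, 15/4, 17/4, 11)
obs 14: x=0 → posterior Dirichlet(32/5, 22/5, 15/4, 17/4, 11)

alpha_1=32/5, alpha_2=22/5, alpha_3=15/4, alpha_4=17/4, alpha_5=11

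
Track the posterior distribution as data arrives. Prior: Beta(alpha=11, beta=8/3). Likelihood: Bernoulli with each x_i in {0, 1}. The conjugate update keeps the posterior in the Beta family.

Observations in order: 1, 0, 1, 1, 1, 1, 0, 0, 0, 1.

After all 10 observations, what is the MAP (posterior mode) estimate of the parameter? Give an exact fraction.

48/65

obs 1: x=1 → posterior Beta(12, 8/3)
obs 2: x=0 → posterior Beta(12, 11/3)
obs 3: x=1 → posterior Beta(13, 11/3)
obs 4: x=1 → posterior Beta(14, 11/3)
obs 5: x=1 → posterior Beta(15, 11/3)
obs 6: x=1 → posterior Beta(16, 11/3)
obs 7: x=0 → posterior Beta(16, 14/3)
obs 8: x=0 → posterior Beta(16, 17/3)
obs 9: x=0 → posterior Beta(16, 20/3)
obs 10: x=1 → posterior Beta(17, 20/3)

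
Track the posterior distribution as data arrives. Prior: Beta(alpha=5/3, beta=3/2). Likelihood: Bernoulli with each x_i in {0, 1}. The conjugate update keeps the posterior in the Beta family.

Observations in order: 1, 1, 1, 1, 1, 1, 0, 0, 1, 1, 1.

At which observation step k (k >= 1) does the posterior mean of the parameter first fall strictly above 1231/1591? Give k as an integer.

k = 4

obs 1: x=1 → posterior Beta(8/3, 3/2)
obs 2: x=1 → posterior Beta(11/3, 3/2)
obs 3: x=1 → posterior Beta(14/3, 3/2)
obs 4: x=1 → posterior Beta(17/3, 3/2)
obs 5: x=1 → posterior Beta(20/3, 3/2)
obs 6: x=1 → posterior Beta(23/3, 3/2)
obs 7: x=0 → posterior Beta(23/3, 5/2)
obs 8: x=0 → posterior Beta(23/3, 7/2)
obs 9: x=1 → posterior Beta(26/3, 7/2)
obs 10: x=1 → posterior Beta(29/3, 7/2)
obs 11: x=1 → posterior Beta(32/3, 7/2)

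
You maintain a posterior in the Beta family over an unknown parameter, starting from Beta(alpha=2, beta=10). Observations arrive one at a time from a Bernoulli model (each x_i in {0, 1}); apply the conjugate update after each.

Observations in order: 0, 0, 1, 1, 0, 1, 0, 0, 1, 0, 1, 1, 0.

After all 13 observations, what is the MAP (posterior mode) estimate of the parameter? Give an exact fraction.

obs 1: x=0 → posterior Beta(2, 11)
obs 2: x=0 → posterior Beta(2, 12)
obs 3: x=1 → posterior Beta(3, 12)
obs 4: x=1 → posterior Beta(4, 12)
obs 5: x=0 → posterior Beta(4, 13)
obs 6: x=1 → posterior Beta(5, 13)
obs 7: x=0 → posterior Beta(5, 14)
obs 8: x=0 → posterior Beta(5, 15)
obs 9: x=1 → posterior Beta(6, 15)
obs 10: x=0 → posterior Beta(6, 16)
obs 11: x=1 → posterior Beta(7, 16)
obs 12: x=1 → posterior Beta(8, 16)
obs 13: x=0 → posterior Beta(8, 17)

7/23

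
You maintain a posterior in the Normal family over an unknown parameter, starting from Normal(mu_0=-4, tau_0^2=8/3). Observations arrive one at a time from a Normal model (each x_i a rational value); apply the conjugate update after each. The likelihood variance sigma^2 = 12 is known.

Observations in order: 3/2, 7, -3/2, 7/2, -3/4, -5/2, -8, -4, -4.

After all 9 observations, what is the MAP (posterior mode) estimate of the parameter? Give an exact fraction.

obs 1: x=3/2 → posterior Normal(-3, 24/11)
obs 2: x=7 → posterior Normal(-19/13, 24/13)
obs 3: x=-3/2 → posterior Normal(-22/15, 8/5)
obs 4: x=7/2 → posterior Normal(-15/17, 24/17)
obs 5: x=-3/4 → posterior Normal(-33/38, 24/19)
obs 6: x=-5/2 → posterior Normal(-43/42, 8/7)
obs 7: x=-8 → posterior Normal(-75/46, 24/23)
obs 8: x=-4 → posterior Normal(-91/50, 24/25)
obs 9: x=-4 → posterior Normal(-107/54, 8/9)

-107/54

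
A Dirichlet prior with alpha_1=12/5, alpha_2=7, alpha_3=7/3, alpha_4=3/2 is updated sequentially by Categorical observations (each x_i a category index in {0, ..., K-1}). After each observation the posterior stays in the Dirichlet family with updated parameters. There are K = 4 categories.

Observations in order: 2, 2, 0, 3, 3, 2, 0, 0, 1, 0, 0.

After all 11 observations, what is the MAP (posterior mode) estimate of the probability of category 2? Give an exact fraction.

obs 1: x=2 → posterior Dirichlet(12/5, 7, 10/3, 3/2)
obs 2: x=2 → posterior Dirichlet(12/5, 7, 13/3, 3/2)
obs 3: x=0 → posterior Dirichlet(17/5, 7, 13/3, 3/2)
obs 4: x=3 → posterior Dirichlet(17/5, 7, 13/3, 5/2)
obs 5: x=3 → posterior Dirichlet(17/5, 7, 13/3, 7/2)
obs 6: x=2 → posterior Dirichlet(17/5, 7, 16/3, 7/2)
obs 7: x=0 → posterior Dirichlet(22/5, 7, 16/3, 7/2)
obs 8: x=0 → posterior Dirichlet(27/5, 7, 16/3, 7/2)
obs 9: x=1 → posterior Dirichlet(27/5, 8, 16/3, 7/2)
obs 10: x=0 → posterior Dirichlet(32/5, 8, 16/3, 7/2)
obs 11: x=0 → posterior Dirichlet(37/5, 8, 16/3, 7/2)

130/607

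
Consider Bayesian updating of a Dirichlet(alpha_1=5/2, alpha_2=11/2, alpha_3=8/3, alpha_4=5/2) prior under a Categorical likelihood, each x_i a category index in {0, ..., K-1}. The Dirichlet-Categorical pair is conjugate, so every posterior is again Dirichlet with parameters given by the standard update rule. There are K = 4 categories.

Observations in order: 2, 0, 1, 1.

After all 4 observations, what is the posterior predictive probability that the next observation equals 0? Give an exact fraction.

obs 1: x=2 → posterior Dirichlet(5/2, 11/2, 11/3, 5/2)
obs 2: x=0 → posterior Dirichlet(7/2, 11/2, 11/3, 5/2)
obs 3: x=1 → posterior Dirichlet(7/2, 13/2, 11/3, 5/2)
obs 4: x=1 → posterior Dirichlet(7/2, 15/2, 11/3, 5/2)

21/103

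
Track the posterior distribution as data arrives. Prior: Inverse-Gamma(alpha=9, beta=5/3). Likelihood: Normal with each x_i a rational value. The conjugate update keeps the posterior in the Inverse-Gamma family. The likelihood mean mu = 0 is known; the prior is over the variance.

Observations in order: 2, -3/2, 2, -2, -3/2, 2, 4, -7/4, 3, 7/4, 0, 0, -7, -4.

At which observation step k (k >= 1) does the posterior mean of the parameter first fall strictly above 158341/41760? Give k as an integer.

obs 1: x=2 → posterior Inverse-Gamma(19/2, 11/3)
obs 2: x=-3/2 → posterior Inverse-Gamma(10, 115/24)
obs 3: x=2 → posterior Inverse-Gamma(21/2, 163/24)
obs 4: x=-2 → posterior Inverse-Gamma(11, 211/24)
obs 5: x=-3/2 → posterior Inverse-Gamma(23/2, 119/12)
obs 6: x=2 → posterior Inverse-Gamma(12, 143/12)
obs 7: x=4 → posterior Inverse-Gamma(25/2, 239/12)
obs 8: x=-7/4 → posterior Inverse-Gamma(13, 2059/96)
obs 9: x=3 → posterior Inverse-Gamma(27/2, 2491/96)
obs 10: x=7/4 → posterior Inverse-Gamma(14, 1319/48)
obs 11: x=0 → posterior Inverse-Gamma(29/2, 1319/48)
obs 12: x=0 → posterior Inverse-Gamma(15, 1319/48)
obs 13: x=-7 → posterior Inverse-Gamma(31/2, 2495/48)
obs 14: x=-4 → posterior Inverse-Gamma(16, 2879/48)

k = 14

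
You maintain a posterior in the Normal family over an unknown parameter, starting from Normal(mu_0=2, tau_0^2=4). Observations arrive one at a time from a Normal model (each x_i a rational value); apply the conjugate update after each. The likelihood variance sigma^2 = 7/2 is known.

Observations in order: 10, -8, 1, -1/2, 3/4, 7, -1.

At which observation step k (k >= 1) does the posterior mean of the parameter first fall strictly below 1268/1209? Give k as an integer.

k = 4

obs 1: x=10 → posterior Normal(94/15, 28/15)
obs 2: x=-8 → posterior Normal(30/23, 28/23)
obs 3: x=1 → posterior Normal(38/31, 28/31)
obs 4: x=-1/2 → posterior Normal(34/39, 28/39)
obs 5: x=3/4 → posterior Normal(40/47, 28/47)
obs 6: x=7 → posterior Normal(96/55, 28/55)
obs 7: x=-1 → posterior Normal(88/63, 4/9)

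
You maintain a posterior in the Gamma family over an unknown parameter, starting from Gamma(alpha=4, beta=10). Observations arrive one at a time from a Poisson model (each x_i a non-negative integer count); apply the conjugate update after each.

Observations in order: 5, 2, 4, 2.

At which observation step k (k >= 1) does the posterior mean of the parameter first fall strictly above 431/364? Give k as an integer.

obs 1: x=5 → posterior Gamma(9, 11)
obs 2: x=2 → posterior Gamma(11, 12)
obs 3: x=4 → posterior Gamma(15, 13)
obs 4: x=2 → posterior Gamma(17, 14)

k = 4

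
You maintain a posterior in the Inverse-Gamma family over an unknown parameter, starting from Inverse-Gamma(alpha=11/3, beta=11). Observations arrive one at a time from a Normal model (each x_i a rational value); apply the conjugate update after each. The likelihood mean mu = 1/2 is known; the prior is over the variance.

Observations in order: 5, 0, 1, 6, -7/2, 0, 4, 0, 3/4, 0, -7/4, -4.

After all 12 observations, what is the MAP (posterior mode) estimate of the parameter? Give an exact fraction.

obs 1: x=5 → posterior Inverse-Gamma(25/6, 169/8)
obs 2: x=0 → posterior Inverse-Gamma(14/3, 85/4)
obs 3: x=1 → posterior Inverse-Gamma(31/6, 171/8)
obs 4: x=6 → posterior Inverse-Gamma(17/3, 73/2)
obs 5: x=-7/2 → posterior Inverse-Gamma(37/6, 89/2)
obs 6: x=0 → posterior Inverse-Gamma(20/3, 357/8)
obs 7: x=4 → posterior Inverse-Gamma(43/6, 203/4)
obs 8: x=0 → posterior Inverse-Gamma(23/3, 407/8)
obs 9: x=3/4 → posterior Inverse-Gamma(49/6, 1629/32)
obs 10: x=0 → posterior Inverse-Gamma(26/3, 1633/32)
obs 11: x=-7/4 → posterior Inverse-Gamma(55/6, 857/16)
obs 12: x=-4 → posterior Inverse-Gamma(29/3, 1019/16)

3057/512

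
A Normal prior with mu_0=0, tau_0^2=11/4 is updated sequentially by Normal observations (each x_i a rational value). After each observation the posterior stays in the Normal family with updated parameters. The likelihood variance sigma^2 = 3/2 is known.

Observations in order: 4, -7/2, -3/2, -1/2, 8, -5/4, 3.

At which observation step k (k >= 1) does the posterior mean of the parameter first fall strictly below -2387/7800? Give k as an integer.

k = 4

obs 1: x=4 → posterior Normal(44/17, 33/34)
obs 2: x=-7/2 → posterior Normal(11/56, 33/56)
obs 3: x=-3/2 → posterior Normal(-11/39, 11/26)
obs 4: x=-1/2 → posterior Normal(-33/100, 33/100)
obs 5: x=8 → posterior Normal(143/122, 33/122)
obs 6: x=-5/4 → posterior Normal(77/96, 11/48)
obs 7: x=3 → posterior Normal(363/332, 33/166)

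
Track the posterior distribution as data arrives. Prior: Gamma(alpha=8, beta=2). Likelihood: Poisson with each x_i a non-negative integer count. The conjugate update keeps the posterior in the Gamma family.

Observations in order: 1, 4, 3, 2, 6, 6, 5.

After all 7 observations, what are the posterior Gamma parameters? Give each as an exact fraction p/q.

obs 1: x=1 → posterior Gamma(9, 3)
obs 2: x=4 → posterior Gamma(13, 4)
obs 3: x=3 → posterior Gamma(16, 5)
obs 4: x=2 → posterior Gamma(18, 6)
obs 5: x=6 → posterior Gamma(24, 7)
obs 6: x=6 → posterior Gamma(30, 8)
obs 7: x=5 → posterior Gamma(35, 9)

alpha=35, beta=9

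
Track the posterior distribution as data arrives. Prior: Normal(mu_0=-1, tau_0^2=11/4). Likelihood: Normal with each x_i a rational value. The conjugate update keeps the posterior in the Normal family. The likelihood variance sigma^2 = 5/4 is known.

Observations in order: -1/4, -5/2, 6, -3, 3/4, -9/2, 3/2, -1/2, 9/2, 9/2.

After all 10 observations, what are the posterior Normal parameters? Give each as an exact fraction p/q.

obs 1: x=-1/4 → posterior Normal(-31/64, 55/64)
obs 2: x=-5/2 → posterior Normal(-47/36, 55/108)
obs 3: x=6 → posterior Normal(123/152, 55/152)
obs 4: x=-3 → posterior Normal(-9/196, 55/196)
obs 5: x=3/4 → posterior Normal(1/10, 11/48)
obs 6: x=-9/2 → posterior Normal(-87/142, 55/284)
obs 7: x=3/2 → posterior Normal(-27/82, 55/328)
obs 8: x=-1/2 → posterior Normal(-65/186, 55/372)
obs 9: x=9/2 → posterior Normal(17/104, 55/416)
obs 10: x=9/2 → posterior Normal(133/230, 11/92)

mu_0=133/230, tau_0^2=11/92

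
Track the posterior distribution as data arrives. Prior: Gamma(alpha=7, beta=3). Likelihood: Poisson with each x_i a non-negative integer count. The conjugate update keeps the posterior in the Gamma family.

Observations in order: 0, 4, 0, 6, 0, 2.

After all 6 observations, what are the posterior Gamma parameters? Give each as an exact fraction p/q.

alpha=19, beta=9

obs 1: x=0 → posterior Gamma(7, 4)
obs 2: x=4 → posterior Gamma(11, 5)
obs 3: x=0 → posterior Gamma(11, 6)
obs 4: x=6 → posterior Gamma(17, 7)
obs 5: x=0 → posterior Gamma(17, 8)
obs 6: x=2 → posterior Gamma(19, 9)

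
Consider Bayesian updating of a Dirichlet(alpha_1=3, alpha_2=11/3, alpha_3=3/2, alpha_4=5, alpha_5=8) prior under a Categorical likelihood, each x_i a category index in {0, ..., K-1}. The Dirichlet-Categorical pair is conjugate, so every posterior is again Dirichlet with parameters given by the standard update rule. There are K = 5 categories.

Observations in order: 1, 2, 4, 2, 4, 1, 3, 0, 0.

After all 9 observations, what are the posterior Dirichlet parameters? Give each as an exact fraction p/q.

alpha_1=5, alpha_2=17/3, alpha_3=7/2, alpha_4=6, alpha_5=10

obs 1: x=1 → posterior Dirichlet(3, 14/3, 3/2, 5, 8)
obs 2: x=2 → posterior Dirichlet(3, 14/3, 5/2, 5, 8)
obs 3: x=4 → posterior Dirichlet(3, 14/3, 5/2, 5, 9)
obs 4: x=2 → posterior Dirichlet(3, 14/3, 7/2, 5, 9)
obs 5: x=4 → posterior Dirichlet(3, 14/3, 7/2, 5, 10)
obs 6: x=1 → posterior Dirichlet(3, 17/3, 7/2, 5, 10)
obs 7: x=3 → posterior Dirichlet(3, 17/3, 7/2, 6, 10)
obs 8: x=0 → posterior Dirichlet(4, 17/3, 7/2, 6, 10)
obs 9: x=0 → posterior Dirichlet(5, 17/3, 7/2, 6, 10)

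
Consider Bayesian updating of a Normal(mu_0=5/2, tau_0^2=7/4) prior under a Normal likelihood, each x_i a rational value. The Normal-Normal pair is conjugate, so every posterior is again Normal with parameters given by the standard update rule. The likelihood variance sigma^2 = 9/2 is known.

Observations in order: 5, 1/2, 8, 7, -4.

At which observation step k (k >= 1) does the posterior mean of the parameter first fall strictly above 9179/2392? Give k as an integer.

k = 4

obs 1: x=5 → posterior Normal(16/5, 63/50)
obs 2: x=1/2 → posterior Normal(167/64, 63/64)
obs 3: x=8 → posterior Normal(93/26, 21/26)
obs 4: x=7 → posterior Normal(377/92, 63/92)
obs 5: x=-4 → posterior Normal(321/106, 63/106)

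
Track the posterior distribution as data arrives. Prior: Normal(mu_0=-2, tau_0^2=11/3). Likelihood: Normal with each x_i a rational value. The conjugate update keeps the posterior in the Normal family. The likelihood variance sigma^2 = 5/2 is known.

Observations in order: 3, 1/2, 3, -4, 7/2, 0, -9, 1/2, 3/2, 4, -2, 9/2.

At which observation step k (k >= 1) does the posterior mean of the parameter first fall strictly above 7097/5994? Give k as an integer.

k = 3

obs 1: x=3 → posterior Normal(36/37, 55/37)
obs 2: x=1/2 → posterior Normal(47/59, 55/59)
obs 3: x=3 → posterior Normal(113/81, 55/81)
obs 4: x=-4 → posterior Normal(25/103, 55/103)
obs 5: x=7/2 → posterior Normal(102/125, 11/25)
obs 6: x=0 → posterior Normal(34/49, 55/147)
obs 7: x=-9 → posterior Normal(-96/169, 55/169)
obs 8: x=1/2 → posterior Normal(-85/191, 55/191)
obs 9: x=3/2 → posterior Normal(-52/213, 55/213)
obs 10: x=4 → posterior Normal(36/235, 11/47)
obs 11: x=-2 → posterior Normal(-8/257, 55/257)
obs 12: x=9/2 → posterior Normal(91/279, 55/279)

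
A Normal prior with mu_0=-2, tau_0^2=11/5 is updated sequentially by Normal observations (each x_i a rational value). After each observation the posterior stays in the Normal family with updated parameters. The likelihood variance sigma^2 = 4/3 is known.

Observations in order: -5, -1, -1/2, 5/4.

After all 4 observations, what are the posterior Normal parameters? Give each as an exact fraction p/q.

obs 1: x=-5 → posterior Normal(-205/53, 44/53)
obs 2: x=-1 → posterior Normal(-119/43, 22/43)
obs 3: x=-1/2 → posterior Normal(-509/238, 44/119)
obs 4: x=5/4 → posterior Normal(-853/608, 11/38)

mu_0=-853/608, tau_0^2=11/38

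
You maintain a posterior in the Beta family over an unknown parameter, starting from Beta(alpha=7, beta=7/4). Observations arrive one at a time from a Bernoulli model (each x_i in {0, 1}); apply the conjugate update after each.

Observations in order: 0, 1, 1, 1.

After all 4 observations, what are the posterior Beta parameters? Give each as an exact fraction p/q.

alpha=10, beta=11/4

obs 1: x=0 → posterior Beta(7, 11/4)
obs 2: x=1 → posterior Beta(8, 11/4)
obs 3: x=1 → posterior Beta(9, 11/4)
obs 4: x=1 → posterior Beta(10, 11/4)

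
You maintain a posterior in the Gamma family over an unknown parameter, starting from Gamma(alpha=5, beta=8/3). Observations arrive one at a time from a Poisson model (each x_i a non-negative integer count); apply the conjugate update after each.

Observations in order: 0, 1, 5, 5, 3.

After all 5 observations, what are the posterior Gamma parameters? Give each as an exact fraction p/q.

obs 1: x=0 → posterior Gamma(5, 11/3)
obs 2: x=1 → posterior Gamma(6, 14/3)
obs 3: x=5 → posterior Gamma(11, 17/3)
obs 4: x=5 → posterior Gamma(16, 20/3)
obs 5: x=3 → posterior Gamma(19, 23/3)

alpha=19, beta=23/3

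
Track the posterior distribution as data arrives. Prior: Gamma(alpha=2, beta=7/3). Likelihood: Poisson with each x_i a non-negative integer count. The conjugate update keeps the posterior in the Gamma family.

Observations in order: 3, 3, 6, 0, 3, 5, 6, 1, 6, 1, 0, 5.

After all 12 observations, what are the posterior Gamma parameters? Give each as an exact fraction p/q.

alpha=41, beta=43/3

obs 1: x=3 → posterior Gamma(5, 10/3)
obs 2: x=3 → posterior Gamma(8, 13/3)
obs 3: x=6 → posterior Gamma(14, 16/3)
obs 4: x=0 → posterior Gamma(14, 19/3)
obs 5: x=3 → posterior Gamma(17, 22/3)
obs 6: x=5 → posterior Gamma(22, 25/3)
obs 7: x=6 → posterior Gamma(28, 28/3)
obs 8: x=1 → posterior Gamma(29, 31/3)
obs 9: x=6 → posterior Gamma(35, 34/3)
obs 10: x=1 → posterior Gamma(36, 37/3)
obs 11: x=0 → posterior Gamma(36, 40/3)
obs 12: x=5 → posterior Gamma(41, 43/3)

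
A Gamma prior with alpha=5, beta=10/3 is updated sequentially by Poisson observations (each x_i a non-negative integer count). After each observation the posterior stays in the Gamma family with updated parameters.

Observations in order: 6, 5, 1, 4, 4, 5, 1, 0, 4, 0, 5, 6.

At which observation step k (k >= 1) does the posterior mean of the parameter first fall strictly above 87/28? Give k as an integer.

obs 1: x=6 → posterior Gamma(11, 13/3)
obs 2: x=5 → posterior Gamma(16, 16/3)
obs 3: x=1 → posterior Gamma(17, 19/3)
obs 4: x=4 → posterior Gamma(21, 22/3)
obs 5: x=4 → posterior Gamma(25, 25/3)
obs 6: x=5 → posterior Gamma(30, 28/3)
obs 7: x=1 → posterior Gamma(31, 31/3)
obs 8: x=0 → posterior Gamma(31, 34/3)
obs 9: x=4 → posterior Gamma(35, 37/3)
obs 10: x=0 → posterior Gamma(35, 40/3)
obs 11: x=5 → posterior Gamma(40, 43/3)
obs 12: x=6 → posterior Gamma(46, 46/3)

k = 6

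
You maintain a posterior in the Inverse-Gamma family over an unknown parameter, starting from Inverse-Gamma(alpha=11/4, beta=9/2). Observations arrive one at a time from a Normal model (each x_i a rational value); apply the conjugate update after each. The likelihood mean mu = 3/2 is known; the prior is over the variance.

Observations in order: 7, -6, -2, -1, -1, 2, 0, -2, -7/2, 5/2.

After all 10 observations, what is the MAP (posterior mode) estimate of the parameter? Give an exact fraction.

obs 1: x=7 → posterior Inverse-Gamma(13/4, 157/8)
obs 2: x=-6 → posterior Inverse-Gamma(15/4, 191/4)
obs 3: x=-2 → posterior Inverse-Gamma(17/4, 431/8)
obs 4: x=-1 → posterior Inverse-Gamma(19/4, 57)
obs 5: x=-1 → posterior Inverse-Gamma(21/4, 481/8)
obs 6: x=2 → posterior Inverse-Gamma(23/4, 241/4)
obs 7: x=0 → posterior Inverse-Gamma(25/4, 491/8)
obs 8: x=-2 → posterior Inverse-Gamma(27/4, 135/2)
obs 9: x=-7/2 → posterior Inverse-Gamma(29/4, 80)
obs 10: x=5/2 → posterior Inverse-Gamma(31/4, 161/2)

46/5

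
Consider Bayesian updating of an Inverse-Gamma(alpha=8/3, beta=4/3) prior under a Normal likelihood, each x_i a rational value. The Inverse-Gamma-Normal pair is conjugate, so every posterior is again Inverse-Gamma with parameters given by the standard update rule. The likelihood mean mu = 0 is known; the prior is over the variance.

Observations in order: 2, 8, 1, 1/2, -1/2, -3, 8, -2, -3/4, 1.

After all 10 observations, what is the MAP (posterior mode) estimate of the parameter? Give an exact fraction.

obs 1: x=2 → posterior Inverse-Gamma(19/6, 10/3)
obs 2: x=8 → posterior Inverse-Gamma(11/3, 106/3)
obs 3: x=1 → posterior Inverse-Gamma(25/6, 215/6)
obs 4: x=1/2 → posterior Inverse-Gamma(14/3, 863/24)
obs 5: x=-1/2 → posterior Inverse-Gamma(31/6, 433/12)
obs 6: x=-3 → posterior Inverse-Gamma(17/3, 487/12)
obs 7: x=8 → posterior Inverse-Gamma(37/6, 871/12)
obs 8: x=-2 → posterior Inverse-Gamma(20/3, 895/12)
obs 9: x=-3/4 → posterior Inverse-Gamma(43/6, 7187/96)
obs 10: x=1 → posterior Inverse-Gamma(23/3, 7235/96)

7235/832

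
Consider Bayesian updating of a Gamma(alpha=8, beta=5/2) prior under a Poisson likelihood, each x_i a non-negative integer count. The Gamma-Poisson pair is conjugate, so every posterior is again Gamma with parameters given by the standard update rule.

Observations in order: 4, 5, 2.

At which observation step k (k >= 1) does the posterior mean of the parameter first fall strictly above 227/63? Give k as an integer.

obs 1: x=4 → posterior Gamma(12, 7/2)
obs 2: x=5 → posterior Gamma(17, 9/2)
obs 3: x=2 → posterior Gamma(19, 11/2)

k = 2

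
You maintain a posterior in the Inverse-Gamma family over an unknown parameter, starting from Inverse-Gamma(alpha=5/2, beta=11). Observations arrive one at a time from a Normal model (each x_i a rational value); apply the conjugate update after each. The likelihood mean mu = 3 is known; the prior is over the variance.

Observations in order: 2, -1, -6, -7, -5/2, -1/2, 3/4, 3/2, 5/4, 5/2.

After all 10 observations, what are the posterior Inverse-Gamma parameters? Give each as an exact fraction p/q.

obs 1: x=2 → posterior Inverse-Gamma(3, 23/2)
obs 2: x=-1 → posterior Inverse-Gamma(7/2, 39/2)
obs 3: x=-6 → posterior Inverse-Gamma(4, 60)
obs 4: x=-7 → posterior Inverse-Gamma(9/2, 110)
obs 5: x=-5/2 → posterior Inverse-Gamma(5, 1001/8)
obs 6: x=-1/2 → posterior Inverse-Gamma(11/2, 525/4)
obs 7: x=3/4 → posterior Inverse-Gamma(6, 4281/32)
obs 8: x=3/2 → posterior Inverse-Gamma(13/2, 4317/32)
obs 9: x=5/4 → posterior Inverse-Gamma(7, 2183/16)
obs 10: x=5/2 → posterior Inverse-Gamma(15/2, 2185/16)

alpha=15/2, beta=2185/16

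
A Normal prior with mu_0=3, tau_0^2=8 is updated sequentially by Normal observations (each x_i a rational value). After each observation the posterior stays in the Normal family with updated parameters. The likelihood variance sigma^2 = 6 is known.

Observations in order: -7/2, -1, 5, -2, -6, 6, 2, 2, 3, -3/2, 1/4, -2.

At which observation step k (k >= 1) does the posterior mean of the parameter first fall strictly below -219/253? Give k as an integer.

k = 5

obs 1: x=-7/2 → posterior Normal(-5/7, 24/7)
obs 2: x=-1 → posterior Normal(-9/11, 24/11)
obs 3: x=5 → posterior Normal(11/15, 8/5)
obs 4: x=-2 → posterior Normal(3/19, 24/19)
obs 5: x=-6 → posterior Normal(-21/23, 24/23)
obs 6: x=6 → posterior Normal(1/9, 8/9)
obs 7: x=2 → posterior Normal(11/31, 24/31)
obs 8: x=2 → posterior Normal(19/35, 24/35)
obs 9: x=3 → posterior Normal(31/39, 8/13)
obs 10: x=-3/2 → posterior Normal(25/43, 24/43)
obs 11: x=1/4 → posterior Normal(26/47, 24/47)
obs 12: x=-2 → posterior Normal(6/17, 8/17)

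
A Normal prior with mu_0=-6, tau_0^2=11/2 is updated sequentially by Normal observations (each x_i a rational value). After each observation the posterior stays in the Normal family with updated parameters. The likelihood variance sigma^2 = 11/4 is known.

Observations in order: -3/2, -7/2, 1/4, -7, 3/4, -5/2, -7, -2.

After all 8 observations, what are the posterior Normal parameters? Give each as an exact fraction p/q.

obs 1: x=-3/2 → posterior Normal(-3, 11/6)
obs 2: x=-7/2 → posterior Normal(-16/5, 11/10)
obs 3: x=1/4 → posterior Normal(-31/14, 11/14)
obs 4: x=-7 → posterior Normal(-59/18, 11/18)
obs 5: x=3/4 → posterior Normal(-28/11, 1/2)
obs 6: x=-5/2 → posterior Normal(-33/13, 11/26)
obs 7: x=-7 → posterior Normal(-47/15, 11/30)
obs 8: x=-2 → posterior Normal(-3, 11/34)

mu_0=-3, tau_0^2=11/34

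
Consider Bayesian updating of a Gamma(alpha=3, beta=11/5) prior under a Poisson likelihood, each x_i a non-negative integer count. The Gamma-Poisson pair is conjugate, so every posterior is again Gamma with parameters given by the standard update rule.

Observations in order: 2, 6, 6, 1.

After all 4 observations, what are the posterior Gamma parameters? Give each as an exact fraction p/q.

obs 1: x=2 → posterior Gamma(5, 16/5)
obs 2: x=6 → posterior Gamma(11, 21/5)
obs 3: x=6 → posterior Gamma(17, 26/5)
obs 4: x=1 → posterior Gamma(18, 31/5)

alpha=18, beta=31/5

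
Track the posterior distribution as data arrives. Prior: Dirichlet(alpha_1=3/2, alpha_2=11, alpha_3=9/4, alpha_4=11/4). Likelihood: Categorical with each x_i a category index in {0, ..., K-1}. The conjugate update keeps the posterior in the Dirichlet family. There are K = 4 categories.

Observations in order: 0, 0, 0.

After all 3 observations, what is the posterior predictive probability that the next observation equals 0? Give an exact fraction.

9/41

obs 1: x=0 → posterior Dirichlet(5/2, 11, 9/4, 11/4)
obs 2: x=0 → posterior Dirichlet(7/2, 11, 9/4, 11/4)
obs 3: x=0 → posterior Dirichlet(9/2, 11, 9/4, 11/4)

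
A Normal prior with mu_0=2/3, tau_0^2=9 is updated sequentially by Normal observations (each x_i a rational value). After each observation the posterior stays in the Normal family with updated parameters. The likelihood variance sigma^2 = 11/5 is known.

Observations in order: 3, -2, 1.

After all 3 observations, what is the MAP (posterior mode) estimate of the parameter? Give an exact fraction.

obs 1: x=3 → posterior Normal(61/24, 99/56)
obs 2: x=-2 → posterior Normal(157/303, 99/101)
obs 3: x=1 → posterior Normal(2/3, 99/146)

2/3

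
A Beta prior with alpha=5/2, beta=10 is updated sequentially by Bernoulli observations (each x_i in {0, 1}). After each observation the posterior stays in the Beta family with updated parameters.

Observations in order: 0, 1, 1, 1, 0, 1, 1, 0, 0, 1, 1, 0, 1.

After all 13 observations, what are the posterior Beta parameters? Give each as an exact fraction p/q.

obs 1: x=0 → posterior Beta(5/2, 11)
obs 2: x=1 → posterior Beta(7/2, 11)
obs 3: x=1 → posterior Beta(9/2, 11)
obs 4: x=1 → posterior Beta(11/2, 11)
obs 5: x=0 → posterior Beta(11/2, 12)
obs 6: x=1 → posterior Beta(13/2, 12)
obs 7: x=1 → posterior Beta(15/2, 12)
obs 8: x=0 → posterior Beta(15/2, 13)
obs 9: x=0 → posterior Beta(15/2, 14)
obs 10: x=1 → posterior Beta(17/2, 14)
obs 11: x=1 → posterior Beta(19/2, 14)
obs 12: x=0 → posterior Beta(19/2, 15)
obs 13: x=1 → posterior Beta(21/2, 15)

alpha=21/2, beta=15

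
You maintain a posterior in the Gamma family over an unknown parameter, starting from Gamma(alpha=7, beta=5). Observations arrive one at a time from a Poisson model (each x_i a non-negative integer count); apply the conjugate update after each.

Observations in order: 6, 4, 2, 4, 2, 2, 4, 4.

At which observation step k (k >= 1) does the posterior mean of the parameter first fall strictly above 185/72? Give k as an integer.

k = 7

obs 1: x=6 → posterior Gamma(13, 6)
obs 2: x=4 → posterior Gamma(17, 7)
obs 3: x=2 → posterior Gamma(19, 8)
obs 4: x=4 → posterior Gamma(23, 9)
obs 5: x=2 → posterior Gamma(25, 10)
obs 6: x=2 → posterior Gamma(27, 11)
obs 7: x=4 → posterior Gamma(31, 12)
obs 8: x=4 → posterior Gamma(35, 13)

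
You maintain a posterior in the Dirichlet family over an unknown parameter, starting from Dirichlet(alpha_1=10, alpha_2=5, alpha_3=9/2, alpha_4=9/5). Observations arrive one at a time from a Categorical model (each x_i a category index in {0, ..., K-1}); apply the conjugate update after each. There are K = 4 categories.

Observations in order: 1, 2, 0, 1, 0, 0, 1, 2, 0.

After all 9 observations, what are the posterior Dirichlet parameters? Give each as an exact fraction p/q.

obs 1: x=1 → posterior Dirichlet(10, 6, 9/2, 9/5)
obs 2: x=2 → posterior Dirichlet(10, 6, 11/2, 9/5)
obs 3: x=0 → posterior Dirichlet(11, 6, 11/2, 9/5)
obs 4: x=1 → posterior Dirichlet(11, 7, 11/2, 9/5)
obs 5: x=0 → posterior Dirichlet(12, 7, 11/2, 9/5)
obs 6: x=0 → posterior Dirichlet(13, 7, 11/2, 9/5)
obs 7: x=1 → posterior Dirichlet(13, 8, 11/2, 9/5)
obs 8: x=2 → posterior Dirichlet(13, 8, 13/2, 9/5)
obs 9: x=0 → posterior Dirichlet(14, 8, 13/2, 9/5)

alpha_1=14, alpha_2=8, alpha_3=13/2, alpha_4=9/5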